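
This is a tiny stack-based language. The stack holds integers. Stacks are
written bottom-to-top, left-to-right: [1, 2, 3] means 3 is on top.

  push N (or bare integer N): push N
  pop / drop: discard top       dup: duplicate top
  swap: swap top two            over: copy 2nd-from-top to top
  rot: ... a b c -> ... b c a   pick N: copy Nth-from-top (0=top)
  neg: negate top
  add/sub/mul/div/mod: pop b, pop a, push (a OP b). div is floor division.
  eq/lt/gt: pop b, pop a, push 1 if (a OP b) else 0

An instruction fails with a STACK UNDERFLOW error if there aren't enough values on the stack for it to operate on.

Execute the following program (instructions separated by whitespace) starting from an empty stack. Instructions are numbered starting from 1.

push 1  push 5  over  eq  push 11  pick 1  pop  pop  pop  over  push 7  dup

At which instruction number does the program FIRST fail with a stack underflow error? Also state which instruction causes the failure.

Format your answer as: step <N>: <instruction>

Answer: step 10: over

Derivation:
Step 1 ('push 1'): stack = [1], depth = 1
Step 2 ('push 5'): stack = [1, 5], depth = 2
Step 3 ('over'): stack = [1, 5, 1], depth = 3
Step 4 ('eq'): stack = [1, 0], depth = 2
Step 5 ('push 11'): stack = [1, 0, 11], depth = 3
Step 6 ('pick 1'): stack = [1, 0, 11, 0], depth = 4
Step 7 ('pop'): stack = [1, 0, 11], depth = 3
Step 8 ('pop'): stack = [1, 0], depth = 2
Step 9 ('pop'): stack = [1], depth = 1
Step 10 ('over'): needs 2 value(s) but depth is 1 — STACK UNDERFLOW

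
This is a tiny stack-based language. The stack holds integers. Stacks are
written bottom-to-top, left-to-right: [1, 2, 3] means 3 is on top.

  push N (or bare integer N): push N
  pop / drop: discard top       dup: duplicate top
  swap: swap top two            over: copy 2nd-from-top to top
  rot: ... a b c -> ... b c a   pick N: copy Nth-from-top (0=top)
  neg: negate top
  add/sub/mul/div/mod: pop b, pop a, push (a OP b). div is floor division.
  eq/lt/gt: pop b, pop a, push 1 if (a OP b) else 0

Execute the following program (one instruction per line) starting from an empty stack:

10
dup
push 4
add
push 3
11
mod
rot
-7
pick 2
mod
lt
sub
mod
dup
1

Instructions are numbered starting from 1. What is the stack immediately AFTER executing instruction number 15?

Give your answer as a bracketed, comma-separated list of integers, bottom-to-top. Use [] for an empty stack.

Answer: [2, 2]

Derivation:
Step 1 ('10'): [10]
Step 2 ('dup'): [10, 10]
Step 3 ('push 4'): [10, 10, 4]
Step 4 ('add'): [10, 14]
Step 5 ('push 3'): [10, 14, 3]
Step 6 ('11'): [10, 14, 3, 11]
Step 7 ('mod'): [10, 14, 3]
Step 8 ('rot'): [14, 3, 10]
Step 9 ('-7'): [14, 3, 10, -7]
Step 10 ('pick 2'): [14, 3, 10, -7, 3]
Step 11 ('mod'): [14, 3, 10, 2]
Step 12 ('lt'): [14, 3, 0]
Step 13 ('sub'): [14, 3]
Step 14 ('mod'): [2]
Step 15 ('dup'): [2, 2]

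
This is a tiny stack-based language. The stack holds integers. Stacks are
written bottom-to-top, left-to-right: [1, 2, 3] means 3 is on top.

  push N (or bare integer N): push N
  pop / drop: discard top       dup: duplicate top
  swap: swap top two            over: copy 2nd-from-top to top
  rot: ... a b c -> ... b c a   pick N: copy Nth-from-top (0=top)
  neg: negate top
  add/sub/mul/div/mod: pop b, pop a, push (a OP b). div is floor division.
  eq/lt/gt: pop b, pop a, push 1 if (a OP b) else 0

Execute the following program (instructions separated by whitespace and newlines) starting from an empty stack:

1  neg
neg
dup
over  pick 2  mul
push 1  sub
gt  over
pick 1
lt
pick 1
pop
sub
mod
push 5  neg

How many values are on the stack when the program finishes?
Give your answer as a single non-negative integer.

After 'push 1': stack = [1] (depth 1)
After 'neg': stack = [-1] (depth 1)
After 'neg': stack = [1] (depth 1)
After 'dup': stack = [1, 1] (depth 2)
After 'over': stack = [1, 1, 1] (depth 3)
After 'pick 2': stack = [1, 1, 1, 1] (depth 4)
After 'mul': stack = [1, 1, 1] (depth 3)
After 'push 1': stack = [1, 1, 1, 1] (depth 4)
After 'sub': stack = [1, 1, 0] (depth 3)
After 'gt': stack = [1, 1] (depth 2)
After 'over': stack = [1, 1, 1] (depth 3)
After 'pick 1': stack = [1, 1, 1, 1] (depth 4)
After 'lt': stack = [1, 1, 0] (depth 3)
After 'pick 1': stack = [1, 1, 0, 1] (depth 4)
After 'pop': stack = [1, 1, 0] (depth 3)
After 'sub': stack = [1, 1] (depth 2)
After 'mod': stack = [0] (depth 1)
After 'push 5': stack = [0, 5] (depth 2)
After 'neg': stack = [0, -5] (depth 2)

Answer: 2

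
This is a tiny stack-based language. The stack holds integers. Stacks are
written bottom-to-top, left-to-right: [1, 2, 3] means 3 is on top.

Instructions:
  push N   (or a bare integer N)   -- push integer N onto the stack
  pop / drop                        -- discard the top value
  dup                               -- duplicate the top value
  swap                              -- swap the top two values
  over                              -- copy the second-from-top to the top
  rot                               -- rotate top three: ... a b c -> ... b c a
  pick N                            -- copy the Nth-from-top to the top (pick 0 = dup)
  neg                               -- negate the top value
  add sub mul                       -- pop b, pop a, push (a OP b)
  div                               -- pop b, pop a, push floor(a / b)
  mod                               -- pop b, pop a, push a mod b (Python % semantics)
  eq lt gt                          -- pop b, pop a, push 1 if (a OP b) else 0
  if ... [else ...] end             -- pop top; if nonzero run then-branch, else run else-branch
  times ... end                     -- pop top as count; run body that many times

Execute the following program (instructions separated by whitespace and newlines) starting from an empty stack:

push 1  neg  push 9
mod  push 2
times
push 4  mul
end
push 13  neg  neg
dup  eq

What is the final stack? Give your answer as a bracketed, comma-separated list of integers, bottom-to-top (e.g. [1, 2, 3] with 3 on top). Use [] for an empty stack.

Answer: [128, 1]

Derivation:
After 'push 1': [1]
After 'neg': [-1]
After 'push 9': [-1, 9]
After 'mod': [8]
After 'push 2': [8, 2]
After 'times': [8]
After 'push 4': [8, 4]
After 'mul': [32]
After 'push 4': [32, 4]
After 'mul': [128]
After 'push 13': [128, 13]
After 'neg': [128, -13]
After 'neg': [128, 13]
After 'dup': [128, 13, 13]
After 'eq': [128, 1]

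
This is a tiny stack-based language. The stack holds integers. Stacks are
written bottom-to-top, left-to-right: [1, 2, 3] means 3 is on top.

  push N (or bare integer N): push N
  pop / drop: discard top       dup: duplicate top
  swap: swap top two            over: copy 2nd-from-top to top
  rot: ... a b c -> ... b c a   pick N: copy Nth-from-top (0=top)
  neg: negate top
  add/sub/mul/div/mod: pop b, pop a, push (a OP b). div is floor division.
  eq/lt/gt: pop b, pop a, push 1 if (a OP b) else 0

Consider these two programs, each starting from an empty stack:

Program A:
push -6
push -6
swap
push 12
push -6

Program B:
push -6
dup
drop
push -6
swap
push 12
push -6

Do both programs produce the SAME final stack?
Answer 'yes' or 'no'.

Program A trace:
  After 'push -6': [-6]
  After 'push -6': [-6, -6]
  After 'swap': [-6, -6]
  After 'push 12': [-6, -6, 12]
  After 'push -6': [-6, -6, 12, -6]
Program A final stack: [-6, -6, 12, -6]

Program B trace:
  After 'push -6': [-6]
  After 'dup': [-6, -6]
  After 'drop': [-6]
  After 'push -6': [-6, -6]
  After 'swap': [-6, -6]
  After 'push 12': [-6, -6, 12]
  After 'push -6': [-6, -6, 12, -6]
Program B final stack: [-6, -6, 12, -6]
Same: yes

Answer: yes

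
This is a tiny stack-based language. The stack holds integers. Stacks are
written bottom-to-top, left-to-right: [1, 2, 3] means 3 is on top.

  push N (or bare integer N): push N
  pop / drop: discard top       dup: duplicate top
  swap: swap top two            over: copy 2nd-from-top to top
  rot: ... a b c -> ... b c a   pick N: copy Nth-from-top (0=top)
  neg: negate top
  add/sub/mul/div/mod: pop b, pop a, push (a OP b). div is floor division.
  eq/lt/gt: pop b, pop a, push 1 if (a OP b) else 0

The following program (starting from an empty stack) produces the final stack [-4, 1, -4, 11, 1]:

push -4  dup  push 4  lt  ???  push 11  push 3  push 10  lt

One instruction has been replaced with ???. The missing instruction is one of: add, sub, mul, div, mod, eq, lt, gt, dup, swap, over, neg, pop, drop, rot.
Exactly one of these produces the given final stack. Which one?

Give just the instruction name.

Stack before ???: [-4, 1]
Stack after ???:  [-4, 1, -4]
The instruction that transforms [-4, 1] -> [-4, 1, -4] is: over

Answer: over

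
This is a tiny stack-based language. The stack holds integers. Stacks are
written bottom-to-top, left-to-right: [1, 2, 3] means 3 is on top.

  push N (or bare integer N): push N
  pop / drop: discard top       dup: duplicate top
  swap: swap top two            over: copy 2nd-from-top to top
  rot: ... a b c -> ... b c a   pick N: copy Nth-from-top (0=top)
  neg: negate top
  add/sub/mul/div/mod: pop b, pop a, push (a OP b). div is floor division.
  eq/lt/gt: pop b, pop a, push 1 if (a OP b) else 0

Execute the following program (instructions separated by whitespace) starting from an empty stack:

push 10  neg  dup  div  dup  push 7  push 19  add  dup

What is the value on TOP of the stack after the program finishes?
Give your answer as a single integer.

After 'push 10': [10]
After 'neg': [-10]
After 'dup': [-10, -10]
After 'div': [1]
After 'dup': [1, 1]
After 'push 7': [1, 1, 7]
After 'push 19': [1, 1, 7, 19]
After 'add': [1, 1, 26]
After 'dup': [1, 1, 26, 26]

Answer: 26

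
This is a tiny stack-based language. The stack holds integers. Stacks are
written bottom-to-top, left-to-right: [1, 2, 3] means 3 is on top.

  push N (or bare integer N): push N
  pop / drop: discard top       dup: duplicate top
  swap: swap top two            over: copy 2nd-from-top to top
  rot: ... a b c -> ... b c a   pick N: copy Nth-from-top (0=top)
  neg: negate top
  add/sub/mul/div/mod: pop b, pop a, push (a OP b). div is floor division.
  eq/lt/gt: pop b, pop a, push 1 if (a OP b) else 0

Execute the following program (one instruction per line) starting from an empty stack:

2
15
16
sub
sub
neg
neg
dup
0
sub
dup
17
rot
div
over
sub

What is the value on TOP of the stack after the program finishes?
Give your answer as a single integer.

Answer: 2

Derivation:
After 'push 2': [2]
After 'push 15': [2, 15]
After 'push 16': [2, 15, 16]
After 'sub': [2, -1]
After 'sub': [3]
After 'neg': [-3]
After 'neg': [3]
After 'dup': [3, 3]
After 'push 0': [3, 3, 0]
After 'sub': [3, 3]
After 'dup': [3, 3, 3]
After 'push 17': [3, 3, 3, 17]
After 'rot': [3, 3, 17, 3]
After 'div': [3, 3, 5]
After 'over': [3, 3, 5, 3]
After 'sub': [3, 3, 2]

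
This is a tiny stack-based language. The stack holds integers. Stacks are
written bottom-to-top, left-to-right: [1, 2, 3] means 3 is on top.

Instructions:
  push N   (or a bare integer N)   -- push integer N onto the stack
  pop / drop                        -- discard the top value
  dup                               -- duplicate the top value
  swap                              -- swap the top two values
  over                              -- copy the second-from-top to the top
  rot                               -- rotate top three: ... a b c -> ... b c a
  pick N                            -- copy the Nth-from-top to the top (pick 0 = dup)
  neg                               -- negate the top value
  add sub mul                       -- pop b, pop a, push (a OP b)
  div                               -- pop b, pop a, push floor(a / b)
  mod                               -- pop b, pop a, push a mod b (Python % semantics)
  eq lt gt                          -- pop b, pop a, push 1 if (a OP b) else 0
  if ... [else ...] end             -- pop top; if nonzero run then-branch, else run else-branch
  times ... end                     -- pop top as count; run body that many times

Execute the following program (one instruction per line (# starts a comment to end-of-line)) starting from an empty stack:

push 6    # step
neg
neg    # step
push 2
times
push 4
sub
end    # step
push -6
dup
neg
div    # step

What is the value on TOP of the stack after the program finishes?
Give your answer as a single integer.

Answer: -1

Derivation:
After 'push 6': [6]
After 'neg': [-6]
After 'neg': [6]
After 'push 2': [6, 2]
After 'times': [6]
After 'push 4': [6, 4]
After 'sub': [2]
After 'push 4': [2, 4]
After 'sub': [-2]
After 'push -6': [-2, -6]
After 'dup': [-2, -6, -6]
After 'neg': [-2, -6, 6]
After 'div': [-2, -1]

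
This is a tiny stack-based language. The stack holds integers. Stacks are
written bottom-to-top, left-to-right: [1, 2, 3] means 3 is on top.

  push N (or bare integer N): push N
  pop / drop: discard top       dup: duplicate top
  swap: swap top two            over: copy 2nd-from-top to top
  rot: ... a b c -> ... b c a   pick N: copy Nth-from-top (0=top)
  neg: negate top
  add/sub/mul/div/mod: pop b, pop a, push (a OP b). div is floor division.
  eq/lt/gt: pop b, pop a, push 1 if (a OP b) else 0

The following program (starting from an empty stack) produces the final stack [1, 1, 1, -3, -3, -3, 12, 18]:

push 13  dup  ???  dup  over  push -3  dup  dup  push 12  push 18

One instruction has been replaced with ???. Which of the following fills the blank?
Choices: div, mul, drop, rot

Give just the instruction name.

Answer: div

Derivation:
Stack before ???: [13, 13]
Stack after ???:  [1]
Checking each choice:
  div: MATCH
  mul: produces [169, 169, 169, -3, -3, -3, 12, 18]
  drop: produces [13, 13, 13, -3, -3, -3, 12, 18]
  rot: stack underflow (need 3, have 2)


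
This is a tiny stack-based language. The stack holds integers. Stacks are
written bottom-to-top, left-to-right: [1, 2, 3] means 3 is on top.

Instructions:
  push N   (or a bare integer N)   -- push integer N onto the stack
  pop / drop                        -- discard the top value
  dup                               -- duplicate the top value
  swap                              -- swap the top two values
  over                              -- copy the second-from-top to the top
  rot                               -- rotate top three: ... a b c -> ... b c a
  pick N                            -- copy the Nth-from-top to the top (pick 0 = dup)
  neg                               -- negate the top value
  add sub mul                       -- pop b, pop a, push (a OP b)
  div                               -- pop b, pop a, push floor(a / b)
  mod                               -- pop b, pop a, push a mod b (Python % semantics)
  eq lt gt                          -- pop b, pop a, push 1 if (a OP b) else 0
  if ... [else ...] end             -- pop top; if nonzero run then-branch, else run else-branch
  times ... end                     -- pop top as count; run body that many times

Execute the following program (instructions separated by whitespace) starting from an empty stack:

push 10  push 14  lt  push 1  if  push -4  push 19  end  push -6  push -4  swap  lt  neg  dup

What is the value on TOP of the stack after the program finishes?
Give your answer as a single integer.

After 'push 10': [10]
After 'push 14': [10, 14]
After 'lt': [1]
After 'push 1': [1, 1]
After 'if': [1]
After 'push -4': [1, -4]
After 'push 19': [1, -4, 19]
After 'push -6': [1, -4, 19, -6]
After 'push -4': [1, -4, 19, -6, -4]
After 'swap': [1, -4, 19, -4, -6]
After 'lt': [1, -4, 19, 0]
After 'neg': [1, -4, 19, 0]
After 'dup': [1, -4, 19, 0, 0]

Answer: 0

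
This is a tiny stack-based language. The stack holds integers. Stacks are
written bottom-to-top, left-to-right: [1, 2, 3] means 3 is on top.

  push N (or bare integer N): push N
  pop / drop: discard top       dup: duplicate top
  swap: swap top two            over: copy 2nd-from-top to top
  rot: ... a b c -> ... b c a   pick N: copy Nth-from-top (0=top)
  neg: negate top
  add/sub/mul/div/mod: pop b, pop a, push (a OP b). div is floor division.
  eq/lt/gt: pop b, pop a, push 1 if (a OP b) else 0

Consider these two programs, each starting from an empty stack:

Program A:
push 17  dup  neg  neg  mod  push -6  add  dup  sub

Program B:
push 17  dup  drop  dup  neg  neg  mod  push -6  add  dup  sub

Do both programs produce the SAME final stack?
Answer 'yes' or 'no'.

Program A trace:
  After 'push 17': [17]
  After 'dup': [17, 17]
  After 'neg': [17, -17]
  After 'neg': [17, 17]
  After 'mod': [0]
  After 'push -6': [0, -6]
  After 'add': [-6]
  After 'dup': [-6, -6]
  After 'sub': [0]
Program A final stack: [0]

Program B trace:
  After 'push 17': [17]
  After 'dup': [17, 17]
  After 'drop': [17]
  After 'dup': [17, 17]
  After 'neg': [17, -17]
  After 'neg': [17, 17]
  After 'mod': [0]
  After 'push -6': [0, -6]
  After 'add': [-6]
  After 'dup': [-6, -6]
  After 'sub': [0]
Program B final stack: [0]
Same: yes

Answer: yes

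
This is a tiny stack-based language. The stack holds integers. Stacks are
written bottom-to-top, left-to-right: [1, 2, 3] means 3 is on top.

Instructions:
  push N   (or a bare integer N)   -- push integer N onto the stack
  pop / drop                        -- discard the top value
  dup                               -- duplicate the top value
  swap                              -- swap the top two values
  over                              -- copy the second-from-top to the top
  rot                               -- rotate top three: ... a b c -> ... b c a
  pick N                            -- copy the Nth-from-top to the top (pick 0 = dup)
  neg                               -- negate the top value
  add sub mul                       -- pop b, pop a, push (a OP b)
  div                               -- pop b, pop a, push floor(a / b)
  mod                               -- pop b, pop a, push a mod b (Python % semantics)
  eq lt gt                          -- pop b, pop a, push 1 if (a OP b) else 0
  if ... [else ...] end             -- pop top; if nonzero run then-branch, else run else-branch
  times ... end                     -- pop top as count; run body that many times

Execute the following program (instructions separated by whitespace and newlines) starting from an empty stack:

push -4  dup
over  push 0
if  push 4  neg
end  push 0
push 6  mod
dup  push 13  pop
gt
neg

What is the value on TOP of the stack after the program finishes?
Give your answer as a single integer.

After 'push -4': [-4]
After 'dup': [-4, -4]
After 'over': [-4, -4, -4]
After 'push 0': [-4, -4, -4, 0]
After 'if': [-4, -4, -4]
After 'push 0': [-4, -4, -4, 0]
After 'push 6': [-4, -4, -4, 0, 6]
After 'mod': [-4, -4, -4, 0]
After 'dup': [-4, -4, -4, 0, 0]
After 'push 13': [-4, -4, -4, 0, 0, 13]
After 'pop': [-4, -4, -4, 0, 0]
After 'gt': [-4, -4, -4, 0]
After 'neg': [-4, -4, -4, 0]

Answer: 0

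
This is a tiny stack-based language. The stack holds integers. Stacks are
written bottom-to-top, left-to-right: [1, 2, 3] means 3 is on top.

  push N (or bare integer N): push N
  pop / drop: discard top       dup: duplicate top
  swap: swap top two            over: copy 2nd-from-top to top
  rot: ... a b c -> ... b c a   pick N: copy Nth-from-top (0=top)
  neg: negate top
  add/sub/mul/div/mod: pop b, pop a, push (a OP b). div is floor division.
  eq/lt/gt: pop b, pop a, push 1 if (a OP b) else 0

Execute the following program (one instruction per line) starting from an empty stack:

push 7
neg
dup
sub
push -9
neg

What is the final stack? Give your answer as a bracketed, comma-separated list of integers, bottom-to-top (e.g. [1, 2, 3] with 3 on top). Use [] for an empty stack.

Answer: [0, 9]

Derivation:
After 'push 7': [7]
After 'neg': [-7]
After 'dup': [-7, -7]
After 'sub': [0]
After 'push -9': [0, -9]
After 'neg': [0, 9]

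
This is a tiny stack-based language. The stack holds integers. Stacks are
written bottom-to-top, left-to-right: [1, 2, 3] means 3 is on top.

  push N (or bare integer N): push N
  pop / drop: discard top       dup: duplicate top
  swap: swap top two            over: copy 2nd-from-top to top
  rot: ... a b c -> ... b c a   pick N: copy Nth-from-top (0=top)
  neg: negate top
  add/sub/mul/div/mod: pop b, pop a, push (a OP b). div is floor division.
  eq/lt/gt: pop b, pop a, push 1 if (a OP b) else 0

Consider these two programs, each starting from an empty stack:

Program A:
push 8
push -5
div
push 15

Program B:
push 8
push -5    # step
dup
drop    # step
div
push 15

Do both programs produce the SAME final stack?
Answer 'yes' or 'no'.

Program A trace:
  After 'push 8': [8]
  After 'push -5': [8, -5]
  After 'div': [-2]
  After 'push 15': [-2, 15]
Program A final stack: [-2, 15]

Program B trace:
  After 'push 8': [8]
  After 'push -5': [8, -5]
  After 'dup': [8, -5, -5]
  After 'drop': [8, -5]
  After 'div': [-2]
  After 'push 15': [-2, 15]
Program B final stack: [-2, 15]
Same: yes

Answer: yes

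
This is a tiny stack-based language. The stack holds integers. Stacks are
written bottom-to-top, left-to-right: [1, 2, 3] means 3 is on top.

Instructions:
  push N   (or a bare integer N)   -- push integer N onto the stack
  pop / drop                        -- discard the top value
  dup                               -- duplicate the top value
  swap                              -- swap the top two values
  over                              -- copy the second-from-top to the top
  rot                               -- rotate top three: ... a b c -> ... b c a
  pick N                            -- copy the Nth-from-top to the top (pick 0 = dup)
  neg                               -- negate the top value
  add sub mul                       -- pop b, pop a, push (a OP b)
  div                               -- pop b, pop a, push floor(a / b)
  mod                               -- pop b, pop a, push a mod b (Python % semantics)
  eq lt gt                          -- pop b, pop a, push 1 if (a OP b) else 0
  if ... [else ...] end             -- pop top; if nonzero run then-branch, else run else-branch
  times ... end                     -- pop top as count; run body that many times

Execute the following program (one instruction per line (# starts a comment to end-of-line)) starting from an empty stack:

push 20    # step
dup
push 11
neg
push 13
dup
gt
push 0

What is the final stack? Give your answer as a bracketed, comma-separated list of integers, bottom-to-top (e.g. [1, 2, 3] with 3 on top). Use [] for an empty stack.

Answer: [20, 20, -11, 0, 0]

Derivation:
After 'push 20': [20]
After 'dup': [20, 20]
After 'push 11': [20, 20, 11]
After 'neg': [20, 20, -11]
After 'push 13': [20, 20, -11, 13]
After 'dup': [20, 20, -11, 13, 13]
After 'gt': [20, 20, -11, 0]
After 'push 0': [20, 20, -11, 0, 0]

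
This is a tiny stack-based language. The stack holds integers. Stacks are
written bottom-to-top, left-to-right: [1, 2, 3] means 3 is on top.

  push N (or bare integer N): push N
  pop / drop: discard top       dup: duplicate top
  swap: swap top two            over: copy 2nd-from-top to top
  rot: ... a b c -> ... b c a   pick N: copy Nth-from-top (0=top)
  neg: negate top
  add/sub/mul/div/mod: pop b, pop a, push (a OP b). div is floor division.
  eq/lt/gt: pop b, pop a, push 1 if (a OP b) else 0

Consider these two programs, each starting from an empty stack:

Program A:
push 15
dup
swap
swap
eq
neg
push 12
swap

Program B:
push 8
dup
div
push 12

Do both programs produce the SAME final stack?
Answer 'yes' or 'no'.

Program A trace:
  After 'push 15': [15]
  After 'dup': [15, 15]
  After 'swap': [15, 15]
  After 'swap': [15, 15]
  After 'eq': [1]
  After 'neg': [-1]
  After 'push 12': [-1, 12]
  After 'swap': [12, -1]
Program A final stack: [12, -1]

Program B trace:
  After 'push 8': [8]
  After 'dup': [8, 8]
  After 'div': [1]
  After 'push 12': [1, 12]
Program B final stack: [1, 12]
Same: no

Answer: no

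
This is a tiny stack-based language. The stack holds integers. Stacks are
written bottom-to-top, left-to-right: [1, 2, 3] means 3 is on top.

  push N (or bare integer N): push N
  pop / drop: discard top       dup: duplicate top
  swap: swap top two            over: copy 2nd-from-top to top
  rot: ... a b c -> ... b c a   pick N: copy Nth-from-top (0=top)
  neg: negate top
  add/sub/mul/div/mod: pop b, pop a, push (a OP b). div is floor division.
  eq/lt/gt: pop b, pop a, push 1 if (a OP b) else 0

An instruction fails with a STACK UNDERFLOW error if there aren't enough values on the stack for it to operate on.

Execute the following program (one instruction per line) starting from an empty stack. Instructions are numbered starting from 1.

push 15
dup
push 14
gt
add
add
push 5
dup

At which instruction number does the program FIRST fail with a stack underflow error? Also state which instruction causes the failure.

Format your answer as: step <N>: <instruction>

Answer: step 6: add

Derivation:
Step 1 ('push 15'): stack = [15], depth = 1
Step 2 ('dup'): stack = [15, 15], depth = 2
Step 3 ('push 14'): stack = [15, 15, 14], depth = 3
Step 4 ('gt'): stack = [15, 1], depth = 2
Step 5 ('add'): stack = [16], depth = 1
Step 6 ('add'): needs 2 value(s) but depth is 1 — STACK UNDERFLOW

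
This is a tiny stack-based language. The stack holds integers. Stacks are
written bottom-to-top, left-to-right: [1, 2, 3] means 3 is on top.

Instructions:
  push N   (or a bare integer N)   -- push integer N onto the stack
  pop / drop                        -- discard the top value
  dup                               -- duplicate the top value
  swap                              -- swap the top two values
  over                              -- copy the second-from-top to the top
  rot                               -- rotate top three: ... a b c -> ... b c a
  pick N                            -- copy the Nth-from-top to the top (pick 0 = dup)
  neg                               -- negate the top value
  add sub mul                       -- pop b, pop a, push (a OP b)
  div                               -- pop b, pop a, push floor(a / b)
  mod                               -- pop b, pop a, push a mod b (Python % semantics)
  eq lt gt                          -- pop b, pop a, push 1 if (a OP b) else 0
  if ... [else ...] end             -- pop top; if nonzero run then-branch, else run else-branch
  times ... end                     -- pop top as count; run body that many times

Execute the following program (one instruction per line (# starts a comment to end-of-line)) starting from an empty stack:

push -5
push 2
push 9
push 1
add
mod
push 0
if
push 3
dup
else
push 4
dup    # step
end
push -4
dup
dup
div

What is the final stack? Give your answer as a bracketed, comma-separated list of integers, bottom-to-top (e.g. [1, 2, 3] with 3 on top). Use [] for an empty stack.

After 'push -5': [-5]
After 'push 2': [-5, 2]
After 'push 9': [-5, 2, 9]
After 'push 1': [-5, 2, 9, 1]
After 'add': [-5, 2, 10]
After 'mod': [-5, 2]
After 'push 0': [-5, 2, 0]
After 'if': [-5, 2]
After 'push 4': [-5, 2, 4]
After 'dup': [-5, 2, 4, 4]
After 'push -4': [-5, 2, 4, 4, -4]
After 'dup': [-5, 2, 4, 4, -4, -4]
After 'dup': [-5, 2, 4, 4, -4, -4, -4]
After 'div': [-5, 2, 4, 4, -4, 1]

Answer: [-5, 2, 4, 4, -4, 1]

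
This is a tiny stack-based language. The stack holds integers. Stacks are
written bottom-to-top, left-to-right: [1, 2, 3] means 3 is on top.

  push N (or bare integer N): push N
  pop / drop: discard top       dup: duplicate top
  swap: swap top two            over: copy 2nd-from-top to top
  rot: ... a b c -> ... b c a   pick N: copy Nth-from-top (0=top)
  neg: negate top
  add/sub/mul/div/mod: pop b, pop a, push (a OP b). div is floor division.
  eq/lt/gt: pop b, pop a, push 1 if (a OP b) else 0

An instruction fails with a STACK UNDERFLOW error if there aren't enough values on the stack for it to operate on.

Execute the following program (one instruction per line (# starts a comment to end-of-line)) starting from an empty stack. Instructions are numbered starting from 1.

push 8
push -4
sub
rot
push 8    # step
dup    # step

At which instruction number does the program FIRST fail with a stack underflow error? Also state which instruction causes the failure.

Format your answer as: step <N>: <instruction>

Answer: step 4: rot

Derivation:
Step 1 ('push 8'): stack = [8], depth = 1
Step 2 ('push -4'): stack = [8, -4], depth = 2
Step 3 ('sub'): stack = [12], depth = 1
Step 4 ('rot'): needs 3 value(s) but depth is 1 — STACK UNDERFLOW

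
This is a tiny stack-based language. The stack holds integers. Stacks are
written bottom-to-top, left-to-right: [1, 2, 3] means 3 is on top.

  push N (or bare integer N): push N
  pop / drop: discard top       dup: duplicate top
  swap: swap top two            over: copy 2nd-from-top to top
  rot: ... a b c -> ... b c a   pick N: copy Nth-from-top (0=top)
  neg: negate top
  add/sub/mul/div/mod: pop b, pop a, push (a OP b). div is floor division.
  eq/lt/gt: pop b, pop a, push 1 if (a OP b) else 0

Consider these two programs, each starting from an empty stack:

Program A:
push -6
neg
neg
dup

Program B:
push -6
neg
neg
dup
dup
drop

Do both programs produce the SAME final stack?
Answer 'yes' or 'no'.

Answer: yes

Derivation:
Program A trace:
  After 'push -6': [-6]
  After 'neg': [6]
  After 'neg': [-6]
  After 'dup': [-6, -6]
Program A final stack: [-6, -6]

Program B trace:
  After 'push -6': [-6]
  After 'neg': [6]
  After 'neg': [-6]
  After 'dup': [-6, -6]
  After 'dup': [-6, -6, -6]
  After 'drop': [-6, -6]
Program B final stack: [-6, -6]
Same: yes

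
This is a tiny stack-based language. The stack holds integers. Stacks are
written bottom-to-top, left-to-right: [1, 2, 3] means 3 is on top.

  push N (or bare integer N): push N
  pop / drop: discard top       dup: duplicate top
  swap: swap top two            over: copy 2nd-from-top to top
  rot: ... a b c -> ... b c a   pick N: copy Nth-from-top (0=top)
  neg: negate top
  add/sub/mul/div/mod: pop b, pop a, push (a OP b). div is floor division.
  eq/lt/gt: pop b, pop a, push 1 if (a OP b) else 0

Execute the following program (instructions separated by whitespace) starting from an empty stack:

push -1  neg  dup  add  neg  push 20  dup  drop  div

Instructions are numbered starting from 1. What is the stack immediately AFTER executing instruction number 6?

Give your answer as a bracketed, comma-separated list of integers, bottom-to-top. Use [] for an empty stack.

Answer: [-2, 20]

Derivation:
Step 1 ('push -1'): [-1]
Step 2 ('neg'): [1]
Step 3 ('dup'): [1, 1]
Step 4 ('add'): [2]
Step 5 ('neg'): [-2]
Step 6 ('push 20'): [-2, 20]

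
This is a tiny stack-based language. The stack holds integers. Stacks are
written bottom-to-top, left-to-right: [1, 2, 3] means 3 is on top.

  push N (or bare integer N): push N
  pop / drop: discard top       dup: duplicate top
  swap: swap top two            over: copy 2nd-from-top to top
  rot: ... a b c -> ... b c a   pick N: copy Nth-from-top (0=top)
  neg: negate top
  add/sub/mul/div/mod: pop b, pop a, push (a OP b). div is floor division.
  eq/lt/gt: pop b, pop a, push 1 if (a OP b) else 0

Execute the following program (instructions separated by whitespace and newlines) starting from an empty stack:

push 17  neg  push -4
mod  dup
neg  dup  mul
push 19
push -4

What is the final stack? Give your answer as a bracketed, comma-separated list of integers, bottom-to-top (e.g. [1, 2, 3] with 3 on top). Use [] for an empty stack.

Answer: [-1, 1, 19, -4]

Derivation:
After 'push 17': [17]
After 'neg': [-17]
After 'push -4': [-17, -4]
After 'mod': [-1]
After 'dup': [-1, -1]
After 'neg': [-1, 1]
After 'dup': [-1, 1, 1]
After 'mul': [-1, 1]
After 'push 19': [-1, 1, 19]
After 'push -4': [-1, 1, 19, -4]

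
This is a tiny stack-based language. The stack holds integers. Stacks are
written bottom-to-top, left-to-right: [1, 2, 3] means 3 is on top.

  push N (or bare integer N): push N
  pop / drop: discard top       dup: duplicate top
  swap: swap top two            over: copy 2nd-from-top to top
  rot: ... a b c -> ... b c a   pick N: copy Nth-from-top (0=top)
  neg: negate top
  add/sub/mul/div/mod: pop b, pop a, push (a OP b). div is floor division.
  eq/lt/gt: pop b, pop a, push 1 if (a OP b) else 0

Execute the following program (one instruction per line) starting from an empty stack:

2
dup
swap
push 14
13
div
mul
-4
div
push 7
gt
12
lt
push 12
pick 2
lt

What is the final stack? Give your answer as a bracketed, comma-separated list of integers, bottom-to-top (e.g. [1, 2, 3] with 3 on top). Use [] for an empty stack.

Answer: [2, 1, 0]

Derivation:
After 'push 2': [2]
After 'dup': [2, 2]
After 'swap': [2, 2]
After 'push 14': [2, 2, 14]
After 'push 13': [2, 2, 14, 13]
After 'div': [2, 2, 1]
After 'mul': [2, 2]
After 'push -4': [2, 2, -4]
After 'div': [2, -1]
After 'push 7': [2, -1, 7]
After 'gt': [2, 0]
After 'push 12': [2, 0, 12]
After 'lt': [2, 1]
After 'push 12': [2, 1, 12]
After 'pick 2': [2, 1, 12, 2]
After 'lt': [2, 1, 0]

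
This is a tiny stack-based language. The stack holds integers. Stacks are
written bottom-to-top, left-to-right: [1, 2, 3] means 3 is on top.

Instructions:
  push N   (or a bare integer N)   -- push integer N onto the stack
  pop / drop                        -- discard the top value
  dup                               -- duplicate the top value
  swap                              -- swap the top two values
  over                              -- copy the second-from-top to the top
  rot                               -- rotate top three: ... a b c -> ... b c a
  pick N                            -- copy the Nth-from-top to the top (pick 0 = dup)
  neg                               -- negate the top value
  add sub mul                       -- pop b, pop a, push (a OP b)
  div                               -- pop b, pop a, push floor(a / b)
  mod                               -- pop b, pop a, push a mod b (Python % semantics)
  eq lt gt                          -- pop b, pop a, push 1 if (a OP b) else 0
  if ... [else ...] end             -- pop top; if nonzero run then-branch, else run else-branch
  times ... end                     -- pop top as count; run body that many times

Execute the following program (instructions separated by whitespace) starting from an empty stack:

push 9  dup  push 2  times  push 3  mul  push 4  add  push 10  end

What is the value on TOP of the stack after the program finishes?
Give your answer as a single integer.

After 'push 9': [9]
After 'dup': [9, 9]
After 'push 2': [9, 9, 2]
After 'times': [9, 9]
After 'push 3': [9, 9, 3]
After 'mul': [9, 27]
After 'push 4': [9, 27, 4]
After 'add': [9, 31]
After 'push 10': [9, 31, 10]
After 'push 3': [9, 31, 10, 3]
After 'mul': [9, 31, 30]
After 'push 4': [9, 31, 30, 4]
After 'add': [9, 31, 34]
After 'push 10': [9, 31, 34, 10]

Answer: 10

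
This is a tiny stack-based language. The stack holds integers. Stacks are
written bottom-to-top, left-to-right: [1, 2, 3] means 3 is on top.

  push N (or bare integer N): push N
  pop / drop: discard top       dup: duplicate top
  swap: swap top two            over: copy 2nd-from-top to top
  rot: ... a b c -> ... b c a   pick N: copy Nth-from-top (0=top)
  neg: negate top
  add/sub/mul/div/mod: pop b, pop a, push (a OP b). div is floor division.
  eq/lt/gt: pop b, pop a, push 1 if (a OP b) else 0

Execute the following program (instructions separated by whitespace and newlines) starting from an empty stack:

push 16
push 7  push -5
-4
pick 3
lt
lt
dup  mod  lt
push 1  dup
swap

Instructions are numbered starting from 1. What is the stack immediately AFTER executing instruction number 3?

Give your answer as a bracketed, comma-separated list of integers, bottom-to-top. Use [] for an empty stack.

Step 1 ('push 16'): [16]
Step 2 ('push 7'): [16, 7]
Step 3 ('push -5'): [16, 7, -5]

Answer: [16, 7, -5]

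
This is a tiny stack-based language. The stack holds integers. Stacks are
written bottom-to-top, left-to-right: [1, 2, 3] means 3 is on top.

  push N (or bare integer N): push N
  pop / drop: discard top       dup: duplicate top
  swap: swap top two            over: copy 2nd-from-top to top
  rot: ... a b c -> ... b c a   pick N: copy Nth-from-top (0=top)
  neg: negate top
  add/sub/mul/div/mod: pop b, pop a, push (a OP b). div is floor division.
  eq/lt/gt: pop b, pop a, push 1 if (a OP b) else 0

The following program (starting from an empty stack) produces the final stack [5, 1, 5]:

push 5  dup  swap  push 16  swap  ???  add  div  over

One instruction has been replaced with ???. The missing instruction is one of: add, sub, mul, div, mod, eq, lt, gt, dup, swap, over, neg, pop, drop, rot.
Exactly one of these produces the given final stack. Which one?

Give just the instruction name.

Answer: dup

Derivation:
Stack before ???: [5, 16, 5]
Stack after ???:  [5, 16, 5, 5]
The instruction that transforms [5, 16, 5] -> [5, 16, 5, 5] is: dup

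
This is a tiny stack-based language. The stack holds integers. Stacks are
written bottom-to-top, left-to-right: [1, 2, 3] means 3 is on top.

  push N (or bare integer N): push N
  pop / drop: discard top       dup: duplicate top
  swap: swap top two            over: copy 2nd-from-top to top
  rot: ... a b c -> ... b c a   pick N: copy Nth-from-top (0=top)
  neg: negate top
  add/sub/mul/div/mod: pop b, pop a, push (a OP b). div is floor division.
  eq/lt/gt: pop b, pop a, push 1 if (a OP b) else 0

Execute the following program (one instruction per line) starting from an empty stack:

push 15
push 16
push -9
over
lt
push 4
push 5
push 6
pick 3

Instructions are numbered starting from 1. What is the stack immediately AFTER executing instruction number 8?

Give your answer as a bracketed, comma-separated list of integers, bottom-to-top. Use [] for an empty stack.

Step 1 ('push 15'): [15]
Step 2 ('push 16'): [15, 16]
Step 3 ('push -9'): [15, 16, -9]
Step 4 ('over'): [15, 16, -9, 16]
Step 5 ('lt'): [15, 16, 1]
Step 6 ('push 4'): [15, 16, 1, 4]
Step 7 ('push 5'): [15, 16, 1, 4, 5]
Step 8 ('push 6'): [15, 16, 1, 4, 5, 6]

Answer: [15, 16, 1, 4, 5, 6]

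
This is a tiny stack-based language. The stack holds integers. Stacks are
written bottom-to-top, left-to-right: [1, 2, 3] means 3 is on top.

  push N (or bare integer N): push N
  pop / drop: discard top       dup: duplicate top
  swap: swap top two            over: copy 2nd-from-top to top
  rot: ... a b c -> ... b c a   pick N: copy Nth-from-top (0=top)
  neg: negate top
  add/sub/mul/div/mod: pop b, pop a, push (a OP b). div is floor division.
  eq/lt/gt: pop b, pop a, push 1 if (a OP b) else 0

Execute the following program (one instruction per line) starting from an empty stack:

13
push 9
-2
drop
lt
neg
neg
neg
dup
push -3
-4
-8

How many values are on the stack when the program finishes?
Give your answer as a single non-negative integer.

After 'push 13': stack = [13] (depth 1)
After 'push 9': stack = [13, 9] (depth 2)
After 'push -2': stack = [13, 9, -2] (depth 3)
After 'drop': stack = [13, 9] (depth 2)
After 'lt': stack = [0] (depth 1)
After 'neg': stack = [0] (depth 1)
After 'neg': stack = [0] (depth 1)
After 'neg': stack = [0] (depth 1)
After 'dup': stack = [0, 0] (depth 2)
After 'push -3': stack = [0, 0, -3] (depth 3)
After 'push -4': stack = [0, 0, -3, -4] (depth 4)
After 'push -8': stack = [0, 0, -3, -4, -8] (depth 5)

Answer: 5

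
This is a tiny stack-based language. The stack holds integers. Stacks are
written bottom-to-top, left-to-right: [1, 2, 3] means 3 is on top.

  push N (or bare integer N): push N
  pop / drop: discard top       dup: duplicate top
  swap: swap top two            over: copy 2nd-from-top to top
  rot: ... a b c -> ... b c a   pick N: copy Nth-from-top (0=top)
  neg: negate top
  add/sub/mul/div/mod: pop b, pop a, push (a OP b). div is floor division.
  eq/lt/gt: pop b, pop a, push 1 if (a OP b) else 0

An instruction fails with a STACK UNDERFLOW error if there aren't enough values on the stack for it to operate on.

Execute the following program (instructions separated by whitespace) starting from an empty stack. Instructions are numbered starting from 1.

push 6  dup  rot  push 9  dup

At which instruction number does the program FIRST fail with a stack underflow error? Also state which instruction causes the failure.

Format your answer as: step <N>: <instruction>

Answer: step 3: rot

Derivation:
Step 1 ('push 6'): stack = [6], depth = 1
Step 2 ('dup'): stack = [6, 6], depth = 2
Step 3 ('rot'): needs 3 value(s) but depth is 2 — STACK UNDERFLOW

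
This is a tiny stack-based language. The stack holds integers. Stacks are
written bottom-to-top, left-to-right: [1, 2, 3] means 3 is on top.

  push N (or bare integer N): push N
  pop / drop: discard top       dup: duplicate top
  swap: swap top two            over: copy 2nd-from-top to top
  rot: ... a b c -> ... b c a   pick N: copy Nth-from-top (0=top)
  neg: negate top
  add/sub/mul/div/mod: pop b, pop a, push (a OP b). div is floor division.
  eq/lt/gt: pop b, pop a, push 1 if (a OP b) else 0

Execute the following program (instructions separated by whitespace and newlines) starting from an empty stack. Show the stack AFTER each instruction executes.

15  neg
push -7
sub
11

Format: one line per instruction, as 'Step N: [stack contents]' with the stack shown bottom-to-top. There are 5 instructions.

Step 1: [15]
Step 2: [-15]
Step 3: [-15, -7]
Step 4: [-8]
Step 5: [-8, 11]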